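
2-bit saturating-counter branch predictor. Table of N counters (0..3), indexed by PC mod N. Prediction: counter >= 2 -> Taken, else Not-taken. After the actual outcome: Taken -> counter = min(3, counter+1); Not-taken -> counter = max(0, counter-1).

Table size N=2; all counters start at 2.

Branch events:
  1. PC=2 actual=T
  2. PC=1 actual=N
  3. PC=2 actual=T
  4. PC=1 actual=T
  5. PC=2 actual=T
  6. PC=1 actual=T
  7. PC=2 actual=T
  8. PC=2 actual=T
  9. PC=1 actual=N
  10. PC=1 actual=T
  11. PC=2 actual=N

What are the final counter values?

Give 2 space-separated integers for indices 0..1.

Ev 1: PC=2 idx=0 pred=T actual=T -> ctr[0]=3
Ev 2: PC=1 idx=1 pred=T actual=N -> ctr[1]=1
Ev 3: PC=2 idx=0 pred=T actual=T -> ctr[0]=3
Ev 4: PC=1 idx=1 pred=N actual=T -> ctr[1]=2
Ev 5: PC=2 idx=0 pred=T actual=T -> ctr[0]=3
Ev 6: PC=1 idx=1 pred=T actual=T -> ctr[1]=3
Ev 7: PC=2 idx=0 pred=T actual=T -> ctr[0]=3
Ev 8: PC=2 idx=0 pred=T actual=T -> ctr[0]=3
Ev 9: PC=1 idx=1 pred=T actual=N -> ctr[1]=2
Ev 10: PC=1 idx=1 pred=T actual=T -> ctr[1]=3
Ev 11: PC=2 idx=0 pred=T actual=N -> ctr[0]=2

Answer: 2 3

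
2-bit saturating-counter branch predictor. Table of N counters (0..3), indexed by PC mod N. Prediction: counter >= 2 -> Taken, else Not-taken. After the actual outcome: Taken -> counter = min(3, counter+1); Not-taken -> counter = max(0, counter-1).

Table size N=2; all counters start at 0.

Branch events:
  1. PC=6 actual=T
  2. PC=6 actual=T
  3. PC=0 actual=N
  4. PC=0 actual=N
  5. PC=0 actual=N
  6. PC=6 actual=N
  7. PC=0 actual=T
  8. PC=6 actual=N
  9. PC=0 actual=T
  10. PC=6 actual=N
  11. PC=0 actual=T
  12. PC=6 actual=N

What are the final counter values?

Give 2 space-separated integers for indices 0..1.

Ev 1: PC=6 idx=0 pred=N actual=T -> ctr[0]=1
Ev 2: PC=6 idx=0 pred=N actual=T -> ctr[0]=2
Ev 3: PC=0 idx=0 pred=T actual=N -> ctr[0]=1
Ev 4: PC=0 idx=0 pred=N actual=N -> ctr[0]=0
Ev 5: PC=0 idx=0 pred=N actual=N -> ctr[0]=0
Ev 6: PC=6 idx=0 pred=N actual=N -> ctr[0]=0
Ev 7: PC=0 idx=0 pred=N actual=T -> ctr[0]=1
Ev 8: PC=6 idx=0 pred=N actual=N -> ctr[0]=0
Ev 9: PC=0 idx=0 pred=N actual=T -> ctr[0]=1
Ev 10: PC=6 idx=0 pred=N actual=N -> ctr[0]=0
Ev 11: PC=0 idx=0 pred=N actual=T -> ctr[0]=1
Ev 12: PC=6 idx=0 pred=N actual=N -> ctr[0]=0

Answer: 0 0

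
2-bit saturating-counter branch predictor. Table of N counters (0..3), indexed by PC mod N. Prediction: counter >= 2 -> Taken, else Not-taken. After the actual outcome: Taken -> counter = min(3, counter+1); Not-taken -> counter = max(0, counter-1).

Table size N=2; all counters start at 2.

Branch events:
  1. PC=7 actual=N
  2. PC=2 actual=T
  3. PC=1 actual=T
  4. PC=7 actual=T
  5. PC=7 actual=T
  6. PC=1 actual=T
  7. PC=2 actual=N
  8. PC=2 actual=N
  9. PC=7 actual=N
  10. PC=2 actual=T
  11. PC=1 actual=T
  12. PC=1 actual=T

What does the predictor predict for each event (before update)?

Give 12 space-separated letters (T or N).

Answer: T T N T T T T T T N T T

Derivation:
Ev 1: PC=7 idx=1 pred=T actual=N -> ctr[1]=1
Ev 2: PC=2 idx=0 pred=T actual=T -> ctr[0]=3
Ev 3: PC=1 idx=1 pred=N actual=T -> ctr[1]=2
Ev 4: PC=7 idx=1 pred=T actual=T -> ctr[1]=3
Ev 5: PC=7 idx=1 pred=T actual=T -> ctr[1]=3
Ev 6: PC=1 idx=1 pred=T actual=T -> ctr[1]=3
Ev 7: PC=2 idx=0 pred=T actual=N -> ctr[0]=2
Ev 8: PC=2 idx=0 pred=T actual=N -> ctr[0]=1
Ev 9: PC=7 idx=1 pred=T actual=N -> ctr[1]=2
Ev 10: PC=2 idx=0 pred=N actual=T -> ctr[0]=2
Ev 11: PC=1 idx=1 pred=T actual=T -> ctr[1]=3
Ev 12: PC=1 idx=1 pred=T actual=T -> ctr[1]=3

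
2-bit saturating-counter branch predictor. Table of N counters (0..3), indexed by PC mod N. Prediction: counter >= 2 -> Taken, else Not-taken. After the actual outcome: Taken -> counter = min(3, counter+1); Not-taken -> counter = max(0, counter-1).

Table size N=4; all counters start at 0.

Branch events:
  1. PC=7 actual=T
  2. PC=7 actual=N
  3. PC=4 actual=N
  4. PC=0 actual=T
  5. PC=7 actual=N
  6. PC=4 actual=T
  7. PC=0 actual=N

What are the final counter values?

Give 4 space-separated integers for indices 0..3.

Answer: 1 0 0 0

Derivation:
Ev 1: PC=7 idx=3 pred=N actual=T -> ctr[3]=1
Ev 2: PC=7 idx=3 pred=N actual=N -> ctr[3]=0
Ev 3: PC=4 idx=0 pred=N actual=N -> ctr[0]=0
Ev 4: PC=0 idx=0 pred=N actual=T -> ctr[0]=1
Ev 5: PC=7 idx=3 pred=N actual=N -> ctr[3]=0
Ev 6: PC=4 idx=0 pred=N actual=T -> ctr[0]=2
Ev 7: PC=0 idx=0 pred=T actual=N -> ctr[0]=1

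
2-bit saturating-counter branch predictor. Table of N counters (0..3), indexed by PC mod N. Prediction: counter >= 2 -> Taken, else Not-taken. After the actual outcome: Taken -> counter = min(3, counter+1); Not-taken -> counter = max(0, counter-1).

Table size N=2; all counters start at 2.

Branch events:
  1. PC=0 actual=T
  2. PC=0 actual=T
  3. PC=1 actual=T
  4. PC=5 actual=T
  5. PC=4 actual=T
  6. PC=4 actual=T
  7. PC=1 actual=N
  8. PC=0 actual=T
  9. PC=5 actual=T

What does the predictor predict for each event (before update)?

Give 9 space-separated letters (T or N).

Ev 1: PC=0 idx=0 pred=T actual=T -> ctr[0]=3
Ev 2: PC=0 idx=0 pred=T actual=T -> ctr[0]=3
Ev 3: PC=1 idx=1 pred=T actual=T -> ctr[1]=3
Ev 4: PC=5 idx=1 pred=T actual=T -> ctr[1]=3
Ev 5: PC=4 idx=0 pred=T actual=T -> ctr[0]=3
Ev 6: PC=4 idx=0 pred=T actual=T -> ctr[0]=3
Ev 7: PC=1 idx=1 pred=T actual=N -> ctr[1]=2
Ev 8: PC=0 idx=0 pred=T actual=T -> ctr[0]=3
Ev 9: PC=5 idx=1 pred=T actual=T -> ctr[1]=3

Answer: T T T T T T T T T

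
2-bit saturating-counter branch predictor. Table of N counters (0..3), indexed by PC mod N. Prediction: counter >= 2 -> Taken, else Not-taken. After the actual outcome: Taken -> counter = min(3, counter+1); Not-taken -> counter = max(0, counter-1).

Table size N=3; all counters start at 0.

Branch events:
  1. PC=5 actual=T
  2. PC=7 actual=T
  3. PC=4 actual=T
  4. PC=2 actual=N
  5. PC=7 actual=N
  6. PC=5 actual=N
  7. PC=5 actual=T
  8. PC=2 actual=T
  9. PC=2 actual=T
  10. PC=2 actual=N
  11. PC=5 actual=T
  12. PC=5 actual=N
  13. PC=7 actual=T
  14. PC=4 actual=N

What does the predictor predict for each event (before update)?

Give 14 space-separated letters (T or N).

Answer: N N N N T N N N T T T T N T

Derivation:
Ev 1: PC=5 idx=2 pred=N actual=T -> ctr[2]=1
Ev 2: PC=7 idx=1 pred=N actual=T -> ctr[1]=1
Ev 3: PC=4 idx=1 pred=N actual=T -> ctr[1]=2
Ev 4: PC=2 idx=2 pred=N actual=N -> ctr[2]=0
Ev 5: PC=7 idx=1 pred=T actual=N -> ctr[1]=1
Ev 6: PC=5 idx=2 pred=N actual=N -> ctr[2]=0
Ev 7: PC=5 idx=2 pred=N actual=T -> ctr[2]=1
Ev 8: PC=2 idx=2 pred=N actual=T -> ctr[2]=2
Ev 9: PC=2 idx=2 pred=T actual=T -> ctr[2]=3
Ev 10: PC=2 idx=2 pred=T actual=N -> ctr[2]=2
Ev 11: PC=5 idx=2 pred=T actual=T -> ctr[2]=3
Ev 12: PC=5 idx=2 pred=T actual=N -> ctr[2]=2
Ev 13: PC=7 idx=1 pred=N actual=T -> ctr[1]=2
Ev 14: PC=4 idx=1 pred=T actual=N -> ctr[1]=1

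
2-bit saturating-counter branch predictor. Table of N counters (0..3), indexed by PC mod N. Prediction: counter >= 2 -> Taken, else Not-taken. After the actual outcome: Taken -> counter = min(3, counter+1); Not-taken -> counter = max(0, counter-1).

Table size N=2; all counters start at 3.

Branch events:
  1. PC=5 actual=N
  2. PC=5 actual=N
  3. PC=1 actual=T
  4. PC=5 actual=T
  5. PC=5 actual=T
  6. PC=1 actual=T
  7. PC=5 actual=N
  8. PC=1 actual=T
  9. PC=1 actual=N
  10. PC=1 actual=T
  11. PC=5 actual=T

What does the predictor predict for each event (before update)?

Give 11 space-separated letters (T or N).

Ev 1: PC=5 idx=1 pred=T actual=N -> ctr[1]=2
Ev 2: PC=5 idx=1 pred=T actual=N -> ctr[1]=1
Ev 3: PC=1 idx=1 pred=N actual=T -> ctr[1]=2
Ev 4: PC=5 idx=1 pred=T actual=T -> ctr[1]=3
Ev 5: PC=5 idx=1 pred=T actual=T -> ctr[1]=3
Ev 6: PC=1 idx=1 pred=T actual=T -> ctr[1]=3
Ev 7: PC=5 idx=1 pred=T actual=N -> ctr[1]=2
Ev 8: PC=1 idx=1 pred=T actual=T -> ctr[1]=3
Ev 9: PC=1 idx=1 pred=T actual=N -> ctr[1]=2
Ev 10: PC=1 idx=1 pred=T actual=T -> ctr[1]=3
Ev 11: PC=5 idx=1 pred=T actual=T -> ctr[1]=3

Answer: T T N T T T T T T T T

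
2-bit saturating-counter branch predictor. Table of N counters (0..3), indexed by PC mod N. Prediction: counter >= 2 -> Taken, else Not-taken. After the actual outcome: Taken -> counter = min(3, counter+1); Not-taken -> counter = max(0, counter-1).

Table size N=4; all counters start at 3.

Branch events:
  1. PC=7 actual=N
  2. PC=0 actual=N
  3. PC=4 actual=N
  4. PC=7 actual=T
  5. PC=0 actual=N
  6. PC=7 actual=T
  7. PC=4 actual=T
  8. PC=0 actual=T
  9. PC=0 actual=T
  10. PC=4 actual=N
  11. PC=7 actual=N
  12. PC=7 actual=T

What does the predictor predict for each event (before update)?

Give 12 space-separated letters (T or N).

Answer: T T T T N T N N T T T T

Derivation:
Ev 1: PC=7 idx=3 pred=T actual=N -> ctr[3]=2
Ev 2: PC=0 idx=0 pred=T actual=N -> ctr[0]=2
Ev 3: PC=4 idx=0 pred=T actual=N -> ctr[0]=1
Ev 4: PC=7 idx=3 pred=T actual=T -> ctr[3]=3
Ev 5: PC=0 idx=0 pred=N actual=N -> ctr[0]=0
Ev 6: PC=7 idx=3 pred=T actual=T -> ctr[3]=3
Ev 7: PC=4 idx=0 pred=N actual=T -> ctr[0]=1
Ev 8: PC=0 idx=0 pred=N actual=T -> ctr[0]=2
Ev 9: PC=0 idx=0 pred=T actual=T -> ctr[0]=3
Ev 10: PC=4 idx=0 pred=T actual=N -> ctr[0]=2
Ev 11: PC=7 idx=3 pred=T actual=N -> ctr[3]=2
Ev 12: PC=7 idx=3 pred=T actual=T -> ctr[3]=3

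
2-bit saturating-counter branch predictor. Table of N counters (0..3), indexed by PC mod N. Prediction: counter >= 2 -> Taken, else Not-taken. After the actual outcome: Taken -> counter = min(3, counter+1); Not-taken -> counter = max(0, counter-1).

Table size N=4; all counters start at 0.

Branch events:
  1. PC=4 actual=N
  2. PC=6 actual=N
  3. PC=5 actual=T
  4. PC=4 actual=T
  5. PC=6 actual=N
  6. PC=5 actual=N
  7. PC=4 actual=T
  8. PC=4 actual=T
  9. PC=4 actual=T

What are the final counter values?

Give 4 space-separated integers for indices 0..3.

Ev 1: PC=4 idx=0 pred=N actual=N -> ctr[0]=0
Ev 2: PC=6 idx=2 pred=N actual=N -> ctr[2]=0
Ev 3: PC=5 idx=1 pred=N actual=T -> ctr[1]=1
Ev 4: PC=4 idx=0 pred=N actual=T -> ctr[0]=1
Ev 5: PC=6 idx=2 pred=N actual=N -> ctr[2]=0
Ev 6: PC=5 idx=1 pred=N actual=N -> ctr[1]=0
Ev 7: PC=4 idx=0 pred=N actual=T -> ctr[0]=2
Ev 8: PC=4 idx=0 pred=T actual=T -> ctr[0]=3
Ev 9: PC=4 idx=0 pred=T actual=T -> ctr[0]=3

Answer: 3 0 0 0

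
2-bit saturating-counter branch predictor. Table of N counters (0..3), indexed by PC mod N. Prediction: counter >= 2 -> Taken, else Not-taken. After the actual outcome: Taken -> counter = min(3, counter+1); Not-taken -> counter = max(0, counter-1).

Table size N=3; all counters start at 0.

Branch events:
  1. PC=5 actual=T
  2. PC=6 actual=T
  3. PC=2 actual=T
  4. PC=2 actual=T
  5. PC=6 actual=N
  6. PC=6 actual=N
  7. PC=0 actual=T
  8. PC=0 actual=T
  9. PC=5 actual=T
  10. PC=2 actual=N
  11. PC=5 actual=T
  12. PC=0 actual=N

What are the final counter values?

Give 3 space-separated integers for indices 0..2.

Ev 1: PC=5 idx=2 pred=N actual=T -> ctr[2]=1
Ev 2: PC=6 idx=0 pred=N actual=T -> ctr[0]=1
Ev 3: PC=2 idx=2 pred=N actual=T -> ctr[2]=2
Ev 4: PC=2 idx=2 pred=T actual=T -> ctr[2]=3
Ev 5: PC=6 idx=0 pred=N actual=N -> ctr[0]=0
Ev 6: PC=6 idx=0 pred=N actual=N -> ctr[0]=0
Ev 7: PC=0 idx=0 pred=N actual=T -> ctr[0]=1
Ev 8: PC=0 idx=0 pred=N actual=T -> ctr[0]=2
Ev 9: PC=5 idx=2 pred=T actual=T -> ctr[2]=3
Ev 10: PC=2 idx=2 pred=T actual=N -> ctr[2]=2
Ev 11: PC=5 idx=2 pred=T actual=T -> ctr[2]=3
Ev 12: PC=0 idx=0 pred=T actual=N -> ctr[0]=1

Answer: 1 0 3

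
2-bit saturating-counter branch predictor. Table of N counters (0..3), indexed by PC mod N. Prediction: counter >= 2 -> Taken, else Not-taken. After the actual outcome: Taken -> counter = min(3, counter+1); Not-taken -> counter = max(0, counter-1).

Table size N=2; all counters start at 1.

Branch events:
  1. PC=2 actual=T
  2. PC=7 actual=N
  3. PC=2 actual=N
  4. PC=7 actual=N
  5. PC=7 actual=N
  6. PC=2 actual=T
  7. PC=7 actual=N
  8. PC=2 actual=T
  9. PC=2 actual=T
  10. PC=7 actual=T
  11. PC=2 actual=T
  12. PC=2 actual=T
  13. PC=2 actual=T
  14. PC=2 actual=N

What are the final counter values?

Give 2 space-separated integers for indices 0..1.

Answer: 2 1

Derivation:
Ev 1: PC=2 idx=0 pred=N actual=T -> ctr[0]=2
Ev 2: PC=7 idx=1 pred=N actual=N -> ctr[1]=0
Ev 3: PC=2 idx=0 pred=T actual=N -> ctr[0]=1
Ev 4: PC=7 idx=1 pred=N actual=N -> ctr[1]=0
Ev 5: PC=7 idx=1 pred=N actual=N -> ctr[1]=0
Ev 6: PC=2 idx=0 pred=N actual=T -> ctr[0]=2
Ev 7: PC=7 idx=1 pred=N actual=N -> ctr[1]=0
Ev 8: PC=2 idx=0 pred=T actual=T -> ctr[0]=3
Ev 9: PC=2 idx=0 pred=T actual=T -> ctr[0]=3
Ev 10: PC=7 idx=1 pred=N actual=T -> ctr[1]=1
Ev 11: PC=2 idx=0 pred=T actual=T -> ctr[0]=3
Ev 12: PC=2 idx=0 pred=T actual=T -> ctr[0]=3
Ev 13: PC=2 idx=0 pred=T actual=T -> ctr[0]=3
Ev 14: PC=2 idx=0 pred=T actual=N -> ctr[0]=2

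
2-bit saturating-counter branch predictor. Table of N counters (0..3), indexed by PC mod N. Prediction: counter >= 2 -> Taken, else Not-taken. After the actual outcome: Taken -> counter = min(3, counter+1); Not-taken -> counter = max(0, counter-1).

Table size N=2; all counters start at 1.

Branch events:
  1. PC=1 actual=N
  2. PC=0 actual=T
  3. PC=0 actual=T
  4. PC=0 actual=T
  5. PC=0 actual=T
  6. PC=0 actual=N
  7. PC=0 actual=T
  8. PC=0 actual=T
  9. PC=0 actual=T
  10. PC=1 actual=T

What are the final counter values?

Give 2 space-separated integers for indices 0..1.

Ev 1: PC=1 idx=1 pred=N actual=N -> ctr[1]=0
Ev 2: PC=0 idx=0 pred=N actual=T -> ctr[0]=2
Ev 3: PC=0 idx=0 pred=T actual=T -> ctr[0]=3
Ev 4: PC=0 idx=0 pred=T actual=T -> ctr[0]=3
Ev 5: PC=0 idx=0 pred=T actual=T -> ctr[0]=3
Ev 6: PC=0 idx=0 pred=T actual=N -> ctr[0]=2
Ev 7: PC=0 idx=0 pred=T actual=T -> ctr[0]=3
Ev 8: PC=0 idx=0 pred=T actual=T -> ctr[0]=3
Ev 9: PC=0 idx=0 pred=T actual=T -> ctr[0]=3
Ev 10: PC=1 idx=1 pred=N actual=T -> ctr[1]=1

Answer: 3 1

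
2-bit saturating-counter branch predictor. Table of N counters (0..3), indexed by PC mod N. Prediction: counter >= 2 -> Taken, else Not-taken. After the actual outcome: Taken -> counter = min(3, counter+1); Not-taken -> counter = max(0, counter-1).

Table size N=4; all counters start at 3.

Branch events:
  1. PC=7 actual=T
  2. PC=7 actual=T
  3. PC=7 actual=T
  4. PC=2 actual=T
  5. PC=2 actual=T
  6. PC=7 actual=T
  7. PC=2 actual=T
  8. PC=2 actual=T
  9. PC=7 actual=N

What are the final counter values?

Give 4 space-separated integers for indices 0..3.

Ev 1: PC=7 idx=3 pred=T actual=T -> ctr[3]=3
Ev 2: PC=7 idx=3 pred=T actual=T -> ctr[3]=3
Ev 3: PC=7 idx=3 pred=T actual=T -> ctr[3]=3
Ev 4: PC=2 idx=2 pred=T actual=T -> ctr[2]=3
Ev 5: PC=2 idx=2 pred=T actual=T -> ctr[2]=3
Ev 6: PC=7 idx=3 pred=T actual=T -> ctr[3]=3
Ev 7: PC=2 idx=2 pred=T actual=T -> ctr[2]=3
Ev 8: PC=2 idx=2 pred=T actual=T -> ctr[2]=3
Ev 9: PC=7 idx=3 pred=T actual=N -> ctr[3]=2

Answer: 3 3 3 2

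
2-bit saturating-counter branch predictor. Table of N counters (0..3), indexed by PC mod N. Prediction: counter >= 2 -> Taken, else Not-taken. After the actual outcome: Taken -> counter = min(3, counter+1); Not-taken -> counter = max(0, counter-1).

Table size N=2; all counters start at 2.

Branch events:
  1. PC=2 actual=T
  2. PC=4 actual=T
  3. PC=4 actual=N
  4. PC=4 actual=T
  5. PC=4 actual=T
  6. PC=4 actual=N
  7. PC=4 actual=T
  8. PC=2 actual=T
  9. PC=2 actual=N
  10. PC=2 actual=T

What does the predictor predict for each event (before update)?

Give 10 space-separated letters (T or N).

Answer: T T T T T T T T T T

Derivation:
Ev 1: PC=2 idx=0 pred=T actual=T -> ctr[0]=3
Ev 2: PC=4 idx=0 pred=T actual=T -> ctr[0]=3
Ev 3: PC=4 idx=0 pred=T actual=N -> ctr[0]=2
Ev 4: PC=4 idx=0 pred=T actual=T -> ctr[0]=3
Ev 5: PC=4 idx=0 pred=T actual=T -> ctr[0]=3
Ev 6: PC=4 idx=0 pred=T actual=N -> ctr[0]=2
Ev 7: PC=4 idx=0 pred=T actual=T -> ctr[0]=3
Ev 8: PC=2 idx=0 pred=T actual=T -> ctr[0]=3
Ev 9: PC=2 idx=0 pred=T actual=N -> ctr[0]=2
Ev 10: PC=2 idx=0 pred=T actual=T -> ctr[0]=3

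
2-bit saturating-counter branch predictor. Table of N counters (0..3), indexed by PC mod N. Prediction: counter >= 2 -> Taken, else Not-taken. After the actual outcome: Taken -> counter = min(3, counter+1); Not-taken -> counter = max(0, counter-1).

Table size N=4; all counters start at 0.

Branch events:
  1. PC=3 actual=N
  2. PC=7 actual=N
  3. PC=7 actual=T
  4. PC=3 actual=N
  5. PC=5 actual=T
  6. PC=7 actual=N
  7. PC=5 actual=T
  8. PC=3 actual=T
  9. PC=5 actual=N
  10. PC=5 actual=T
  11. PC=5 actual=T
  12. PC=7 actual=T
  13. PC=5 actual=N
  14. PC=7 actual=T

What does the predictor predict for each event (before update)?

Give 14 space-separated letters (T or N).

Answer: N N N N N N N N T N T N T T

Derivation:
Ev 1: PC=3 idx=3 pred=N actual=N -> ctr[3]=0
Ev 2: PC=7 idx=3 pred=N actual=N -> ctr[3]=0
Ev 3: PC=7 idx=3 pred=N actual=T -> ctr[3]=1
Ev 4: PC=3 idx=3 pred=N actual=N -> ctr[3]=0
Ev 5: PC=5 idx=1 pred=N actual=T -> ctr[1]=1
Ev 6: PC=7 idx=3 pred=N actual=N -> ctr[3]=0
Ev 7: PC=5 idx=1 pred=N actual=T -> ctr[1]=2
Ev 8: PC=3 idx=3 pred=N actual=T -> ctr[3]=1
Ev 9: PC=5 idx=1 pred=T actual=N -> ctr[1]=1
Ev 10: PC=5 idx=1 pred=N actual=T -> ctr[1]=2
Ev 11: PC=5 idx=1 pred=T actual=T -> ctr[1]=3
Ev 12: PC=7 idx=3 pred=N actual=T -> ctr[3]=2
Ev 13: PC=5 idx=1 pred=T actual=N -> ctr[1]=2
Ev 14: PC=7 idx=3 pred=T actual=T -> ctr[3]=3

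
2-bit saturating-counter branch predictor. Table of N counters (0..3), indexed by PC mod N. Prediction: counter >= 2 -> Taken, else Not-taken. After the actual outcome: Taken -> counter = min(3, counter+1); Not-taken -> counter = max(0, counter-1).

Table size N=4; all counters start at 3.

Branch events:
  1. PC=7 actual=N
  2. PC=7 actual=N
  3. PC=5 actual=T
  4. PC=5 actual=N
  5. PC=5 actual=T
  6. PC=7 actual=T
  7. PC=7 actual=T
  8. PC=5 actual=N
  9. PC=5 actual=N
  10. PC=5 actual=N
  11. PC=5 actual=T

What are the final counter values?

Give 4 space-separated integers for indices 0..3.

Answer: 3 1 3 3

Derivation:
Ev 1: PC=7 idx=3 pred=T actual=N -> ctr[3]=2
Ev 2: PC=7 idx=3 pred=T actual=N -> ctr[3]=1
Ev 3: PC=5 idx=1 pred=T actual=T -> ctr[1]=3
Ev 4: PC=5 idx=1 pred=T actual=N -> ctr[1]=2
Ev 5: PC=5 idx=1 pred=T actual=T -> ctr[1]=3
Ev 6: PC=7 idx=3 pred=N actual=T -> ctr[3]=2
Ev 7: PC=7 idx=3 pred=T actual=T -> ctr[3]=3
Ev 8: PC=5 idx=1 pred=T actual=N -> ctr[1]=2
Ev 9: PC=5 idx=1 pred=T actual=N -> ctr[1]=1
Ev 10: PC=5 idx=1 pred=N actual=N -> ctr[1]=0
Ev 11: PC=5 idx=1 pred=N actual=T -> ctr[1]=1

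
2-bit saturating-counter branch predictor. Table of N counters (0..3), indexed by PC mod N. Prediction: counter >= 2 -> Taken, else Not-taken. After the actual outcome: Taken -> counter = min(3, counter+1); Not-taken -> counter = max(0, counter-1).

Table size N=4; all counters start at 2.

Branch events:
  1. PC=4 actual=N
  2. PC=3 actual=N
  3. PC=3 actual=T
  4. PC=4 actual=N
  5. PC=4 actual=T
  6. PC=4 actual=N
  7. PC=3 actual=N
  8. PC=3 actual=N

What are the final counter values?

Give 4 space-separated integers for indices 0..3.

Ev 1: PC=4 idx=0 pred=T actual=N -> ctr[0]=1
Ev 2: PC=3 idx=3 pred=T actual=N -> ctr[3]=1
Ev 3: PC=3 idx=3 pred=N actual=T -> ctr[3]=2
Ev 4: PC=4 idx=0 pred=N actual=N -> ctr[0]=0
Ev 5: PC=4 idx=0 pred=N actual=T -> ctr[0]=1
Ev 6: PC=4 idx=0 pred=N actual=N -> ctr[0]=0
Ev 7: PC=3 idx=3 pred=T actual=N -> ctr[3]=1
Ev 8: PC=3 idx=3 pred=N actual=N -> ctr[3]=0

Answer: 0 2 2 0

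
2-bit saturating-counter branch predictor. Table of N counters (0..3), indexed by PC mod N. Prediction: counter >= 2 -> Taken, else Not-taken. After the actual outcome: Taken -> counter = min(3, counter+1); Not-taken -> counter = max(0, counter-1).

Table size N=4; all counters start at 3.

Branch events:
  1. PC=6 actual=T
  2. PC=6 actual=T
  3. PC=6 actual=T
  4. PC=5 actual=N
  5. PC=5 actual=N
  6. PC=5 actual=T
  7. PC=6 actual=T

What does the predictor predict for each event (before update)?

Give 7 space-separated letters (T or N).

Answer: T T T T T N T

Derivation:
Ev 1: PC=6 idx=2 pred=T actual=T -> ctr[2]=3
Ev 2: PC=6 idx=2 pred=T actual=T -> ctr[2]=3
Ev 3: PC=6 idx=2 pred=T actual=T -> ctr[2]=3
Ev 4: PC=5 idx=1 pred=T actual=N -> ctr[1]=2
Ev 5: PC=5 idx=1 pred=T actual=N -> ctr[1]=1
Ev 6: PC=5 idx=1 pred=N actual=T -> ctr[1]=2
Ev 7: PC=6 idx=2 pred=T actual=T -> ctr[2]=3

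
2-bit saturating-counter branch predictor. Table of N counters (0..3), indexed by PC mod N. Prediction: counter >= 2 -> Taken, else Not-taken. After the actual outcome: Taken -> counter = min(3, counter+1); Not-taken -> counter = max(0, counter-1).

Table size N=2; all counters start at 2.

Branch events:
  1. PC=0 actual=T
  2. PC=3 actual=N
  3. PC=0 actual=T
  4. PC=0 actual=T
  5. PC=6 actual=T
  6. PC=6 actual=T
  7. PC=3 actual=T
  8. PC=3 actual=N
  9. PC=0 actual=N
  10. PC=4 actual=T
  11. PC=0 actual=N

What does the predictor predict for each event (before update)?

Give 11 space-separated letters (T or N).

Ev 1: PC=0 idx=0 pred=T actual=T -> ctr[0]=3
Ev 2: PC=3 idx=1 pred=T actual=N -> ctr[1]=1
Ev 3: PC=0 idx=0 pred=T actual=T -> ctr[0]=3
Ev 4: PC=0 idx=0 pred=T actual=T -> ctr[0]=3
Ev 5: PC=6 idx=0 pred=T actual=T -> ctr[0]=3
Ev 6: PC=6 idx=0 pred=T actual=T -> ctr[0]=3
Ev 7: PC=3 idx=1 pred=N actual=T -> ctr[1]=2
Ev 8: PC=3 idx=1 pred=T actual=N -> ctr[1]=1
Ev 9: PC=0 idx=0 pred=T actual=N -> ctr[0]=2
Ev 10: PC=4 idx=0 pred=T actual=T -> ctr[0]=3
Ev 11: PC=0 idx=0 pred=T actual=N -> ctr[0]=2

Answer: T T T T T T N T T T T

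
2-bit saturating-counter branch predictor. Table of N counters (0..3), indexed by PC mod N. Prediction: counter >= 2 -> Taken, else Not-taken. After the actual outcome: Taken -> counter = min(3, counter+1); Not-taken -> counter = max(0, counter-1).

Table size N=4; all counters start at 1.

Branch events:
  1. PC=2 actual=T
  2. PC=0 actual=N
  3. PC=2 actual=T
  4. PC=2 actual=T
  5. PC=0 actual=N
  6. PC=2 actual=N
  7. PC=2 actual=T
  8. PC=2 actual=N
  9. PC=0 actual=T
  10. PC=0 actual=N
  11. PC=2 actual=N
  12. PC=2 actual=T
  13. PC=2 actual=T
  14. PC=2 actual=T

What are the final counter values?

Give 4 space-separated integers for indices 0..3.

Ev 1: PC=2 idx=2 pred=N actual=T -> ctr[2]=2
Ev 2: PC=0 idx=0 pred=N actual=N -> ctr[0]=0
Ev 3: PC=2 idx=2 pred=T actual=T -> ctr[2]=3
Ev 4: PC=2 idx=2 pred=T actual=T -> ctr[2]=3
Ev 5: PC=0 idx=0 pred=N actual=N -> ctr[0]=0
Ev 6: PC=2 idx=2 pred=T actual=N -> ctr[2]=2
Ev 7: PC=2 idx=2 pred=T actual=T -> ctr[2]=3
Ev 8: PC=2 idx=2 pred=T actual=N -> ctr[2]=2
Ev 9: PC=0 idx=0 pred=N actual=T -> ctr[0]=1
Ev 10: PC=0 idx=0 pred=N actual=N -> ctr[0]=0
Ev 11: PC=2 idx=2 pred=T actual=N -> ctr[2]=1
Ev 12: PC=2 idx=2 pred=N actual=T -> ctr[2]=2
Ev 13: PC=2 idx=2 pred=T actual=T -> ctr[2]=3
Ev 14: PC=2 idx=2 pred=T actual=T -> ctr[2]=3

Answer: 0 1 3 1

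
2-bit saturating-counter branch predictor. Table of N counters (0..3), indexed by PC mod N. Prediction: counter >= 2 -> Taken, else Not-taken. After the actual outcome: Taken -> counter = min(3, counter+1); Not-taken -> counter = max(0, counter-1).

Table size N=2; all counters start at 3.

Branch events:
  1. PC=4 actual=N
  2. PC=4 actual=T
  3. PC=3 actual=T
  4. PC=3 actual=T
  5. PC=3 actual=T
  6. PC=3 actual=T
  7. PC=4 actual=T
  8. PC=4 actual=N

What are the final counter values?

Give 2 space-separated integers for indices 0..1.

Ev 1: PC=4 idx=0 pred=T actual=N -> ctr[0]=2
Ev 2: PC=4 idx=0 pred=T actual=T -> ctr[0]=3
Ev 3: PC=3 idx=1 pred=T actual=T -> ctr[1]=3
Ev 4: PC=3 idx=1 pred=T actual=T -> ctr[1]=3
Ev 5: PC=3 idx=1 pred=T actual=T -> ctr[1]=3
Ev 6: PC=3 idx=1 pred=T actual=T -> ctr[1]=3
Ev 7: PC=4 idx=0 pred=T actual=T -> ctr[0]=3
Ev 8: PC=4 idx=0 pred=T actual=N -> ctr[0]=2

Answer: 2 3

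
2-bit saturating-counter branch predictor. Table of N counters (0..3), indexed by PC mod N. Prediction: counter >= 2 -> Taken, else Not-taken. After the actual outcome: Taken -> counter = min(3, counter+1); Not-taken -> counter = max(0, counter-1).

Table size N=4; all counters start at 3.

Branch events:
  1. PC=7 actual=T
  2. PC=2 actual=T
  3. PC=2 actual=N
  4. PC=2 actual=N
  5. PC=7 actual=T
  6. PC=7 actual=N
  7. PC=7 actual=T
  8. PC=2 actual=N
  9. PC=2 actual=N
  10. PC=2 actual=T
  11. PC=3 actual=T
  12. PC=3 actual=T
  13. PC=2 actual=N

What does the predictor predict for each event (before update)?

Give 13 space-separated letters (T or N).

Ev 1: PC=7 idx=3 pred=T actual=T -> ctr[3]=3
Ev 2: PC=2 idx=2 pred=T actual=T -> ctr[2]=3
Ev 3: PC=2 idx=2 pred=T actual=N -> ctr[2]=2
Ev 4: PC=2 idx=2 pred=T actual=N -> ctr[2]=1
Ev 5: PC=7 idx=3 pred=T actual=T -> ctr[3]=3
Ev 6: PC=7 idx=3 pred=T actual=N -> ctr[3]=2
Ev 7: PC=7 idx=3 pred=T actual=T -> ctr[3]=3
Ev 8: PC=2 idx=2 pred=N actual=N -> ctr[2]=0
Ev 9: PC=2 idx=2 pred=N actual=N -> ctr[2]=0
Ev 10: PC=2 idx=2 pred=N actual=T -> ctr[2]=1
Ev 11: PC=3 idx=3 pred=T actual=T -> ctr[3]=3
Ev 12: PC=3 idx=3 pred=T actual=T -> ctr[3]=3
Ev 13: PC=2 idx=2 pred=N actual=N -> ctr[2]=0

Answer: T T T T T T T N N N T T N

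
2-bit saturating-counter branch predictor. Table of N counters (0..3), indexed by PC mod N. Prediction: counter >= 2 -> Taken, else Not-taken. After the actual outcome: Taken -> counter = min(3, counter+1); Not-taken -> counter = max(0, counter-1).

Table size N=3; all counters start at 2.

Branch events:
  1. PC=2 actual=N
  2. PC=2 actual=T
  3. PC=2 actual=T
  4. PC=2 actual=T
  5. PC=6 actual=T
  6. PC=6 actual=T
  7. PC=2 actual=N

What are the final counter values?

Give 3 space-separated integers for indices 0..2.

Answer: 3 2 2

Derivation:
Ev 1: PC=2 idx=2 pred=T actual=N -> ctr[2]=1
Ev 2: PC=2 idx=2 pred=N actual=T -> ctr[2]=2
Ev 3: PC=2 idx=2 pred=T actual=T -> ctr[2]=3
Ev 4: PC=2 idx=2 pred=T actual=T -> ctr[2]=3
Ev 5: PC=6 idx=0 pred=T actual=T -> ctr[0]=3
Ev 6: PC=6 idx=0 pred=T actual=T -> ctr[0]=3
Ev 7: PC=2 idx=2 pred=T actual=N -> ctr[2]=2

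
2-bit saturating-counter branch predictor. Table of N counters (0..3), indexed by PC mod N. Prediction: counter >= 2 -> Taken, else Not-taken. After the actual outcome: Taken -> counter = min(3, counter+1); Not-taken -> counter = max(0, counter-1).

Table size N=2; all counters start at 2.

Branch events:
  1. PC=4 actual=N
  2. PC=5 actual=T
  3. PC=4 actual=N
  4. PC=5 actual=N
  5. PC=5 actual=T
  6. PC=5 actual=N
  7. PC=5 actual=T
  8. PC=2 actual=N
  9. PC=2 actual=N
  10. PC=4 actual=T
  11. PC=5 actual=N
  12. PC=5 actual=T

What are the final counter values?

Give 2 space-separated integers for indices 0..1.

Ev 1: PC=4 idx=0 pred=T actual=N -> ctr[0]=1
Ev 2: PC=5 idx=1 pred=T actual=T -> ctr[1]=3
Ev 3: PC=4 idx=0 pred=N actual=N -> ctr[0]=0
Ev 4: PC=5 idx=1 pred=T actual=N -> ctr[1]=2
Ev 5: PC=5 idx=1 pred=T actual=T -> ctr[1]=3
Ev 6: PC=5 idx=1 pred=T actual=N -> ctr[1]=2
Ev 7: PC=5 idx=1 pred=T actual=T -> ctr[1]=3
Ev 8: PC=2 idx=0 pred=N actual=N -> ctr[0]=0
Ev 9: PC=2 idx=0 pred=N actual=N -> ctr[0]=0
Ev 10: PC=4 idx=0 pred=N actual=T -> ctr[0]=1
Ev 11: PC=5 idx=1 pred=T actual=N -> ctr[1]=2
Ev 12: PC=5 idx=1 pred=T actual=T -> ctr[1]=3

Answer: 1 3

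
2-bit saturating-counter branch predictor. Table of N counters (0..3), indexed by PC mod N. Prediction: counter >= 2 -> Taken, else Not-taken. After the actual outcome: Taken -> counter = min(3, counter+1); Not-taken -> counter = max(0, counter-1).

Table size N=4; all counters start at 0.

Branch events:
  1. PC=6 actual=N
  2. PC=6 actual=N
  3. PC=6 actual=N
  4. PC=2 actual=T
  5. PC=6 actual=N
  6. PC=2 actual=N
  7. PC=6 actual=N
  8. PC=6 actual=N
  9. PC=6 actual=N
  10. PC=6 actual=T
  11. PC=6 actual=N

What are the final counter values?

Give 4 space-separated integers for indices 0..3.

Answer: 0 0 0 0

Derivation:
Ev 1: PC=6 idx=2 pred=N actual=N -> ctr[2]=0
Ev 2: PC=6 idx=2 pred=N actual=N -> ctr[2]=0
Ev 3: PC=6 idx=2 pred=N actual=N -> ctr[2]=0
Ev 4: PC=2 idx=2 pred=N actual=T -> ctr[2]=1
Ev 5: PC=6 idx=2 pred=N actual=N -> ctr[2]=0
Ev 6: PC=2 idx=2 pred=N actual=N -> ctr[2]=0
Ev 7: PC=6 idx=2 pred=N actual=N -> ctr[2]=0
Ev 8: PC=6 idx=2 pred=N actual=N -> ctr[2]=0
Ev 9: PC=6 idx=2 pred=N actual=N -> ctr[2]=0
Ev 10: PC=6 idx=2 pred=N actual=T -> ctr[2]=1
Ev 11: PC=6 idx=2 pred=N actual=N -> ctr[2]=0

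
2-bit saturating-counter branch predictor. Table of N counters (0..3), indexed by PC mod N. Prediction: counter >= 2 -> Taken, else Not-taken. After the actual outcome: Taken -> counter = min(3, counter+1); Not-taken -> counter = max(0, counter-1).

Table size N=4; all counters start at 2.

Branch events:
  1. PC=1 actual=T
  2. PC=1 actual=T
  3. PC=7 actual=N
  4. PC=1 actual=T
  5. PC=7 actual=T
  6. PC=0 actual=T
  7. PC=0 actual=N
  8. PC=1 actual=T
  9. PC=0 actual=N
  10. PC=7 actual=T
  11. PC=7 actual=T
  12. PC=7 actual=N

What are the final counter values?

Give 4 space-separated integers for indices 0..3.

Answer: 1 3 2 2

Derivation:
Ev 1: PC=1 idx=1 pred=T actual=T -> ctr[1]=3
Ev 2: PC=1 idx=1 pred=T actual=T -> ctr[1]=3
Ev 3: PC=7 idx=3 pred=T actual=N -> ctr[3]=1
Ev 4: PC=1 idx=1 pred=T actual=T -> ctr[1]=3
Ev 5: PC=7 idx=3 pred=N actual=T -> ctr[3]=2
Ev 6: PC=0 idx=0 pred=T actual=T -> ctr[0]=3
Ev 7: PC=0 idx=0 pred=T actual=N -> ctr[0]=2
Ev 8: PC=1 idx=1 pred=T actual=T -> ctr[1]=3
Ev 9: PC=0 idx=0 pred=T actual=N -> ctr[0]=1
Ev 10: PC=7 idx=3 pred=T actual=T -> ctr[3]=3
Ev 11: PC=7 idx=3 pred=T actual=T -> ctr[3]=3
Ev 12: PC=7 idx=3 pred=T actual=N -> ctr[3]=2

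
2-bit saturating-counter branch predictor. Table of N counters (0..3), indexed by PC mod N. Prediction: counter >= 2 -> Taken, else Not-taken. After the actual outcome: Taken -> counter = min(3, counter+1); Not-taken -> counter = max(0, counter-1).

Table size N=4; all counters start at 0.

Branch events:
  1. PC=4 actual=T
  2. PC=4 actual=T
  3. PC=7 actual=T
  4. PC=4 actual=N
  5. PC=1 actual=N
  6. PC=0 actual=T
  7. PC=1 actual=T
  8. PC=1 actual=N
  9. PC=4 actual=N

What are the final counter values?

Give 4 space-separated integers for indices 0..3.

Ev 1: PC=4 idx=0 pred=N actual=T -> ctr[0]=1
Ev 2: PC=4 idx=0 pred=N actual=T -> ctr[0]=2
Ev 3: PC=7 idx=3 pred=N actual=T -> ctr[3]=1
Ev 4: PC=4 idx=0 pred=T actual=N -> ctr[0]=1
Ev 5: PC=1 idx=1 pred=N actual=N -> ctr[1]=0
Ev 6: PC=0 idx=0 pred=N actual=T -> ctr[0]=2
Ev 7: PC=1 idx=1 pred=N actual=T -> ctr[1]=1
Ev 8: PC=1 idx=1 pred=N actual=N -> ctr[1]=0
Ev 9: PC=4 idx=0 pred=T actual=N -> ctr[0]=1

Answer: 1 0 0 1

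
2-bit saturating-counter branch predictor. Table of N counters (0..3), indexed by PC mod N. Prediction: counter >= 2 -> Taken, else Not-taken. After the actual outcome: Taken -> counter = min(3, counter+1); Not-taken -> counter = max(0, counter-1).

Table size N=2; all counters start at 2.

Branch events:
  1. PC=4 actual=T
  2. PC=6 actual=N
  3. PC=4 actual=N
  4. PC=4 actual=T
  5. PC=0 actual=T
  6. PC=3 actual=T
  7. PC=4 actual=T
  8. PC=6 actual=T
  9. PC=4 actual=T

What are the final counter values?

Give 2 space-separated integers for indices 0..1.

Ev 1: PC=4 idx=0 pred=T actual=T -> ctr[0]=3
Ev 2: PC=6 idx=0 pred=T actual=N -> ctr[0]=2
Ev 3: PC=4 idx=0 pred=T actual=N -> ctr[0]=1
Ev 4: PC=4 idx=0 pred=N actual=T -> ctr[0]=2
Ev 5: PC=0 idx=0 pred=T actual=T -> ctr[0]=3
Ev 6: PC=3 idx=1 pred=T actual=T -> ctr[1]=3
Ev 7: PC=4 idx=0 pred=T actual=T -> ctr[0]=3
Ev 8: PC=6 idx=0 pred=T actual=T -> ctr[0]=3
Ev 9: PC=4 idx=0 pred=T actual=T -> ctr[0]=3

Answer: 3 3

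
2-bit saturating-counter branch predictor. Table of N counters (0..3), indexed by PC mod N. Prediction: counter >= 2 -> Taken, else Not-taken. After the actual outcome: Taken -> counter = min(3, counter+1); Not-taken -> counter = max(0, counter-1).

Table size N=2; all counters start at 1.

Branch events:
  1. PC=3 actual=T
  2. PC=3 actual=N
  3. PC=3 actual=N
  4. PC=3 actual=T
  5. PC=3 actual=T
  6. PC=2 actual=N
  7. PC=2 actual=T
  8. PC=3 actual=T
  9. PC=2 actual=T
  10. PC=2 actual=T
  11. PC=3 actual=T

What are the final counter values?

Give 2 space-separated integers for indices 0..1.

Answer: 3 3

Derivation:
Ev 1: PC=3 idx=1 pred=N actual=T -> ctr[1]=2
Ev 2: PC=3 idx=1 pred=T actual=N -> ctr[1]=1
Ev 3: PC=3 idx=1 pred=N actual=N -> ctr[1]=0
Ev 4: PC=3 idx=1 pred=N actual=T -> ctr[1]=1
Ev 5: PC=3 idx=1 pred=N actual=T -> ctr[1]=2
Ev 6: PC=2 idx=0 pred=N actual=N -> ctr[0]=0
Ev 7: PC=2 idx=0 pred=N actual=T -> ctr[0]=1
Ev 8: PC=3 idx=1 pred=T actual=T -> ctr[1]=3
Ev 9: PC=2 idx=0 pred=N actual=T -> ctr[0]=2
Ev 10: PC=2 idx=0 pred=T actual=T -> ctr[0]=3
Ev 11: PC=3 idx=1 pred=T actual=T -> ctr[1]=3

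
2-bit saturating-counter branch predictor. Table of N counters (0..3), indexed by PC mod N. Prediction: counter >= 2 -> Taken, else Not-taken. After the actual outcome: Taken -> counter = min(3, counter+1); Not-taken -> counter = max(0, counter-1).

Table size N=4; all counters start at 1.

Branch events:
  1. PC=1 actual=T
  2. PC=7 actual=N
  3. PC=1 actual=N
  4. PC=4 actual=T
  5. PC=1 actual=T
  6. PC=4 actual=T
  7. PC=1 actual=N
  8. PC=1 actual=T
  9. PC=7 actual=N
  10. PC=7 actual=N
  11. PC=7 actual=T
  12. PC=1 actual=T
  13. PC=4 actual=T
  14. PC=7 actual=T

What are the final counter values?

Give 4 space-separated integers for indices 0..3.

Answer: 3 3 1 2

Derivation:
Ev 1: PC=1 idx=1 pred=N actual=T -> ctr[1]=2
Ev 2: PC=7 idx=3 pred=N actual=N -> ctr[3]=0
Ev 3: PC=1 idx=1 pred=T actual=N -> ctr[1]=1
Ev 4: PC=4 idx=0 pred=N actual=T -> ctr[0]=2
Ev 5: PC=1 idx=1 pred=N actual=T -> ctr[1]=2
Ev 6: PC=4 idx=0 pred=T actual=T -> ctr[0]=3
Ev 7: PC=1 idx=1 pred=T actual=N -> ctr[1]=1
Ev 8: PC=1 idx=1 pred=N actual=T -> ctr[1]=2
Ev 9: PC=7 idx=3 pred=N actual=N -> ctr[3]=0
Ev 10: PC=7 idx=3 pred=N actual=N -> ctr[3]=0
Ev 11: PC=7 idx=3 pred=N actual=T -> ctr[3]=1
Ev 12: PC=1 idx=1 pred=T actual=T -> ctr[1]=3
Ev 13: PC=4 idx=0 pred=T actual=T -> ctr[0]=3
Ev 14: PC=7 idx=3 pred=N actual=T -> ctr[3]=2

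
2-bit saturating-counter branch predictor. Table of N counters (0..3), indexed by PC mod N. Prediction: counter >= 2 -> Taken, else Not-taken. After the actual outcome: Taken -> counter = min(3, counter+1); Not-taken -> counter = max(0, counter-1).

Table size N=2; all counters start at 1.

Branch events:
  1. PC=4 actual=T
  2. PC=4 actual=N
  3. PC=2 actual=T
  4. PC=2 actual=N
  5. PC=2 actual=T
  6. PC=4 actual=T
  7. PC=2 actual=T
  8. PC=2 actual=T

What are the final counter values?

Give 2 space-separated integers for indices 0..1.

Answer: 3 1

Derivation:
Ev 1: PC=4 idx=0 pred=N actual=T -> ctr[0]=2
Ev 2: PC=4 idx=0 pred=T actual=N -> ctr[0]=1
Ev 3: PC=2 idx=0 pred=N actual=T -> ctr[0]=2
Ev 4: PC=2 idx=0 pred=T actual=N -> ctr[0]=1
Ev 5: PC=2 idx=0 pred=N actual=T -> ctr[0]=2
Ev 6: PC=4 idx=0 pred=T actual=T -> ctr[0]=3
Ev 7: PC=2 idx=0 pred=T actual=T -> ctr[0]=3
Ev 8: PC=2 idx=0 pred=T actual=T -> ctr[0]=3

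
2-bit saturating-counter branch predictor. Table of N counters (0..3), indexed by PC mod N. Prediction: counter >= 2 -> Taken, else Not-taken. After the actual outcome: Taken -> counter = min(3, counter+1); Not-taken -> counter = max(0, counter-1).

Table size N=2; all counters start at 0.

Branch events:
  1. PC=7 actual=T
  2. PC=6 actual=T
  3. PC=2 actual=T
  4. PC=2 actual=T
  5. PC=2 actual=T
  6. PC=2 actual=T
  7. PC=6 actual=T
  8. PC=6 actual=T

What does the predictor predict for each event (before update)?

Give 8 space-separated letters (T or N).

Ev 1: PC=7 idx=1 pred=N actual=T -> ctr[1]=1
Ev 2: PC=6 idx=0 pred=N actual=T -> ctr[0]=1
Ev 3: PC=2 idx=0 pred=N actual=T -> ctr[0]=2
Ev 4: PC=2 idx=0 pred=T actual=T -> ctr[0]=3
Ev 5: PC=2 idx=0 pred=T actual=T -> ctr[0]=3
Ev 6: PC=2 idx=0 pred=T actual=T -> ctr[0]=3
Ev 7: PC=6 idx=0 pred=T actual=T -> ctr[0]=3
Ev 8: PC=6 idx=0 pred=T actual=T -> ctr[0]=3

Answer: N N N T T T T T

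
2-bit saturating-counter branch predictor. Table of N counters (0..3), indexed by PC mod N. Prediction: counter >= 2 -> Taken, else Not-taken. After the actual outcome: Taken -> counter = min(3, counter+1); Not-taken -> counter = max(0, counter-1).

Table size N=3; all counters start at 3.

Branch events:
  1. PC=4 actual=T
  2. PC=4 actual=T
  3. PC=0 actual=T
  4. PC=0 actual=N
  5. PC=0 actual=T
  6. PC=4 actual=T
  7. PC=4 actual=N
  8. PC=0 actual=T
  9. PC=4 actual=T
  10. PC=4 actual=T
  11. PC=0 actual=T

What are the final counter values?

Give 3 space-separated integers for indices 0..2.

Answer: 3 3 3

Derivation:
Ev 1: PC=4 idx=1 pred=T actual=T -> ctr[1]=3
Ev 2: PC=4 idx=1 pred=T actual=T -> ctr[1]=3
Ev 3: PC=0 idx=0 pred=T actual=T -> ctr[0]=3
Ev 4: PC=0 idx=0 pred=T actual=N -> ctr[0]=2
Ev 5: PC=0 idx=0 pred=T actual=T -> ctr[0]=3
Ev 6: PC=4 idx=1 pred=T actual=T -> ctr[1]=3
Ev 7: PC=4 idx=1 pred=T actual=N -> ctr[1]=2
Ev 8: PC=0 idx=0 pred=T actual=T -> ctr[0]=3
Ev 9: PC=4 idx=1 pred=T actual=T -> ctr[1]=3
Ev 10: PC=4 idx=1 pred=T actual=T -> ctr[1]=3
Ev 11: PC=0 idx=0 pred=T actual=T -> ctr[0]=3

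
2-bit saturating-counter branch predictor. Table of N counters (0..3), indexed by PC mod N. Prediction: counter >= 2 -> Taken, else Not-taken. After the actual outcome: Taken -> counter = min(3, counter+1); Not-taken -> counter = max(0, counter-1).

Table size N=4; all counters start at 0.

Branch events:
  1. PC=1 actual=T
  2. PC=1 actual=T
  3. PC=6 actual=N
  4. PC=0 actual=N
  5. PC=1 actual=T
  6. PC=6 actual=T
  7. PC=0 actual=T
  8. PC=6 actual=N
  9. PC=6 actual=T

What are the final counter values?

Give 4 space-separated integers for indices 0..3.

Ev 1: PC=1 idx=1 pred=N actual=T -> ctr[1]=1
Ev 2: PC=1 idx=1 pred=N actual=T -> ctr[1]=2
Ev 3: PC=6 idx=2 pred=N actual=N -> ctr[2]=0
Ev 4: PC=0 idx=0 pred=N actual=N -> ctr[0]=0
Ev 5: PC=1 idx=1 pred=T actual=T -> ctr[1]=3
Ev 6: PC=6 idx=2 pred=N actual=T -> ctr[2]=1
Ev 7: PC=0 idx=0 pred=N actual=T -> ctr[0]=1
Ev 8: PC=6 idx=2 pred=N actual=N -> ctr[2]=0
Ev 9: PC=6 idx=2 pred=N actual=T -> ctr[2]=1

Answer: 1 3 1 0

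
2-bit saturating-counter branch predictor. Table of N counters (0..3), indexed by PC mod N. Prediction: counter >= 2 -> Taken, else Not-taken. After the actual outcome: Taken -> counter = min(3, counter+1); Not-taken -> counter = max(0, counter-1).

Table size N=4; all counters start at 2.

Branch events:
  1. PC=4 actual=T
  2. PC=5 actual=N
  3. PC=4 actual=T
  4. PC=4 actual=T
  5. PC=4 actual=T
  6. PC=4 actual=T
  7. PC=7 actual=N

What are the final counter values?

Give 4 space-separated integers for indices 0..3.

Answer: 3 1 2 1

Derivation:
Ev 1: PC=4 idx=0 pred=T actual=T -> ctr[0]=3
Ev 2: PC=5 idx=1 pred=T actual=N -> ctr[1]=1
Ev 3: PC=4 idx=0 pred=T actual=T -> ctr[0]=3
Ev 4: PC=4 idx=0 pred=T actual=T -> ctr[0]=3
Ev 5: PC=4 idx=0 pred=T actual=T -> ctr[0]=3
Ev 6: PC=4 idx=0 pred=T actual=T -> ctr[0]=3
Ev 7: PC=7 idx=3 pred=T actual=N -> ctr[3]=1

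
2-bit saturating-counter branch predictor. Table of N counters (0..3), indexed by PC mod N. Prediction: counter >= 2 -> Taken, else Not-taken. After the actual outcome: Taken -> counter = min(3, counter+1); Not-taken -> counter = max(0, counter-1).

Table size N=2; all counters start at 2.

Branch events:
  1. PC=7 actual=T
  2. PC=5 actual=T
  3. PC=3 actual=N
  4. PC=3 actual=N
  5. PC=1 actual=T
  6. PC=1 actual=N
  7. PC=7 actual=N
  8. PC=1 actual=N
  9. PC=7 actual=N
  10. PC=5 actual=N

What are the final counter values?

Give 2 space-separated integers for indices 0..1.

Answer: 2 0

Derivation:
Ev 1: PC=7 idx=1 pred=T actual=T -> ctr[1]=3
Ev 2: PC=5 idx=1 pred=T actual=T -> ctr[1]=3
Ev 3: PC=3 idx=1 pred=T actual=N -> ctr[1]=2
Ev 4: PC=3 idx=1 pred=T actual=N -> ctr[1]=1
Ev 5: PC=1 idx=1 pred=N actual=T -> ctr[1]=2
Ev 6: PC=1 idx=1 pred=T actual=N -> ctr[1]=1
Ev 7: PC=7 idx=1 pred=N actual=N -> ctr[1]=0
Ev 8: PC=1 idx=1 pred=N actual=N -> ctr[1]=0
Ev 9: PC=7 idx=1 pred=N actual=N -> ctr[1]=0
Ev 10: PC=5 idx=1 pred=N actual=N -> ctr[1]=0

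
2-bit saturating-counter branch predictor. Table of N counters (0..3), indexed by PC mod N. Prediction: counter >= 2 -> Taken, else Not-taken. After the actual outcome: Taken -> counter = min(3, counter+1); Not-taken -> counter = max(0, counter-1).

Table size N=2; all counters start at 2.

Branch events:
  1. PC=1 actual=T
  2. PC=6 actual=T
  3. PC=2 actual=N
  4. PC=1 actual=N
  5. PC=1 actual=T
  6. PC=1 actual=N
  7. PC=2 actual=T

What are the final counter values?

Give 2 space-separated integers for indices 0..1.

Ev 1: PC=1 idx=1 pred=T actual=T -> ctr[1]=3
Ev 2: PC=6 idx=0 pred=T actual=T -> ctr[0]=3
Ev 3: PC=2 idx=0 pred=T actual=N -> ctr[0]=2
Ev 4: PC=1 idx=1 pred=T actual=N -> ctr[1]=2
Ev 5: PC=1 idx=1 pred=T actual=T -> ctr[1]=3
Ev 6: PC=1 idx=1 pred=T actual=N -> ctr[1]=2
Ev 7: PC=2 idx=0 pred=T actual=T -> ctr[0]=3

Answer: 3 2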